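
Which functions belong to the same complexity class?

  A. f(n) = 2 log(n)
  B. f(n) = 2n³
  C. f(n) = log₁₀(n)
A and C

Examining each function:
  A. 2 log(n) is O(log n)
  B. 2n³ is O(n³)
  C. log₁₀(n) is O(log n)

Functions A and C both have the same complexity class.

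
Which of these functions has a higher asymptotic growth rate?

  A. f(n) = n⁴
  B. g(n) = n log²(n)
A

f(n) = n⁴ is O(n⁴), while g(n) = n log²(n) is O(n log² n).
Since O(n⁴) grows faster than O(n log² n), f(n) dominates.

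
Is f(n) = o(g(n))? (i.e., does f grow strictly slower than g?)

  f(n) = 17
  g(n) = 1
False

f(n) = 17 is O(1), and g(n) = 1 is O(1).
Since they have the same growth rate, f(n) = o(g(n)) is false.
(f = o(g) requires f to grow strictly slower, not equal.)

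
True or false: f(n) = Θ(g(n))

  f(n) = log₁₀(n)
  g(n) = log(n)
True

f(n) = log₁₀(n) and g(n) = log(n) are both O(log n).
Since they have the same asymptotic growth rate, f(n) = Θ(g(n)) is true.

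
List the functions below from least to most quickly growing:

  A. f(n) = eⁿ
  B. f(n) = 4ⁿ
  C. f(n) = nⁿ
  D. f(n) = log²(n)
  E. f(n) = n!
D < A < B < E < C

Comparing growth rates:
D = log²(n) is O(log² n)
A = eⁿ is O(eⁿ)
B = 4ⁿ is O(4ⁿ)
E = n! is O(n!)
C = nⁿ is O(nⁿ)

Therefore, the order from slowest to fastest is: D < A < B < E < C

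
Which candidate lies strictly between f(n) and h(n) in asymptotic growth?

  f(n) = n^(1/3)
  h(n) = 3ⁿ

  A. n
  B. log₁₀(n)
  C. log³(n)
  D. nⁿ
A

We need g(n) with n^(1/3) = o(g(n)) and g(n) = o(3ⁿ), i.e. O(n^(1/3)) ≺ g ≺ O(3ⁿ).
Check each option:
  A. n — O(n) is strictly between O(n^(1/3)) and O(3ⁿ) ✓
  B. log₁₀(n) — O(log n) does not grow strictly faster than f(n)
  C. log³(n) — O(log³ n) does not grow strictly faster than f(n)
  D. nⁿ — O(nⁿ) does not grow strictly slower than h(n)

Only option A (n) lies strictly between.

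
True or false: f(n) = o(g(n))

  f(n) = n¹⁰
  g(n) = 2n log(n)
False

f(n) = n¹⁰ is O(n¹⁰), and g(n) = 2n log(n) is O(n log n).
Since O(n¹⁰) grows faster than or equal to O(n log n), f(n) = o(g(n)) is false.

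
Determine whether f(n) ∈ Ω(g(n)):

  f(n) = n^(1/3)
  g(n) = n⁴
False

f(n) = n^(1/3) is O(n^(1/3)), and g(n) = n⁴ is O(n⁴).
Since O(n^(1/3)) grows slower than O(n⁴), f(n) = Ω(g(n)) is false.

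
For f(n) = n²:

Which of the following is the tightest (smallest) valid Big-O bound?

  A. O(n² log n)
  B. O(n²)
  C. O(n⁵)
B

f(n) = n² is O(n²).
All listed options are valid Big-O bounds (upper bounds),
but O(n²) is the tightest (smallest valid bound).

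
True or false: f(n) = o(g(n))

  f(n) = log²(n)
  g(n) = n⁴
True

f(n) = log²(n) is O(log² n), and g(n) = n⁴ is O(n⁴).
Since O(log² n) grows strictly slower than O(n⁴), f(n) = o(g(n)) is true.
This means lim(n→∞) f(n)/g(n) = 0.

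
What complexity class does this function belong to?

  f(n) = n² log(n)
O(n² log n)

The dominant term in n² log(n) is n² log(n), which is Θ(n² log n).
Constants are absorbed, so the tightest bound is O(n² log n).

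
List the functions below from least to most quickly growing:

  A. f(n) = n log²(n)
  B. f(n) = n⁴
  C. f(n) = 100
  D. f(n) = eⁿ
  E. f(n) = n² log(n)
C < A < E < B < D

Comparing growth rates:
C = 100 is O(1)
A = n log²(n) is O(n log² n)
E = n² log(n) is O(n² log n)
B = n⁴ is O(n⁴)
D = eⁿ is O(eⁿ)

Therefore, the order from slowest to fastest is: C < A < E < B < D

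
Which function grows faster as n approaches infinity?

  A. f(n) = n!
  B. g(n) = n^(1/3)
A

f(n) = n! is O(n!), while g(n) = n^(1/3) is O(n^(1/3)).
Since O(n!) grows faster than O(n^(1/3)), f(n) dominates.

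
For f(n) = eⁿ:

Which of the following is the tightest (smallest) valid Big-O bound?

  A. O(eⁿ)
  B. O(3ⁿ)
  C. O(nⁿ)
A

f(n) = eⁿ is O(eⁿ).
All listed options are valid Big-O bounds (upper bounds),
but O(eⁿ) is the tightest (smallest valid bound).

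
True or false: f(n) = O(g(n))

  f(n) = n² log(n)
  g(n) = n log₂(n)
False

f(n) = n² log(n) is O(n² log n), and g(n) = n log₂(n) is O(n log n).
Since O(n² log n) grows faster than O(n log n), f(n) = O(g(n)) is false.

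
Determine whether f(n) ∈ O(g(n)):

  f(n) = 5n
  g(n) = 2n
True

f(n) = 5n and g(n) = 2n are both O(n).
Big-O permits equal growth rates (f ≤ c·g for some c), so f(n) = O(g(n)) is true.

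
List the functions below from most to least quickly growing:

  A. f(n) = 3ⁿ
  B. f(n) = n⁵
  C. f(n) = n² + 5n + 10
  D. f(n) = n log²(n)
A > B > C > D

Comparing growth rates:
A = 3ⁿ is O(3ⁿ)
B = n⁵ is O(n⁵)
C = n² + 5n + 10 is O(n²)
D = n log²(n) is O(n log² n)

Therefore, the order from fastest to slowest is: A > B > C > D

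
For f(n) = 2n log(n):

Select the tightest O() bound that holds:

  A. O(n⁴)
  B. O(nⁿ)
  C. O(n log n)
C

f(n) = 2n log(n) is O(n log n).
All listed options are valid Big-O bounds (upper bounds),
but O(n log n) is the tightest (smallest valid bound).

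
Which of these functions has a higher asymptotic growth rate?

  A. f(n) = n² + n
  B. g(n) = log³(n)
A

f(n) = n² + n is O(n²), while g(n) = log³(n) is O(log³ n).
Since O(n²) grows faster than O(log³ n), f(n) dominates.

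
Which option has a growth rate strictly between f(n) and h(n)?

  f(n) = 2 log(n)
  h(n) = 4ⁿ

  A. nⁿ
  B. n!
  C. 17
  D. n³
D

We need g(n) with 2 log(n) = o(g(n)) and g(n) = o(4ⁿ), i.e. O(log n) ≺ g ≺ O(4ⁿ).
Check each option:
  A. nⁿ — O(nⁿ) does not grow strictly slower than h(n)
  B. n! — O(n!) does not grow strictly slower than h(n)
  C. 17 — O(1) does not grow strictly faster than f(n)
  D. n³ — O(n³) is strictly between O(log n) and O(4ⁿ) ✓

Only option D (n³) lies strictly between.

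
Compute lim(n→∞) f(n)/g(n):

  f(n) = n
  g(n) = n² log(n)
0

Since n (O(n)) grows slower than n² log(n) (O(n² log n)),
the ratio f(n)/g(n) → 0 as n → ∞.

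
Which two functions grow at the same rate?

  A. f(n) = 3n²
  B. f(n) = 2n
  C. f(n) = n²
A and C

Examining each function:
  A. 3n² is O(n²)
  B. 2n is O(n)
  C. n² is O(n²)

Functions A and C both have the same complexity class.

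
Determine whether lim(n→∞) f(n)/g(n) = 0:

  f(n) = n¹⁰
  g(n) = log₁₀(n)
False

f(n) = n¹⁰ is O(n¹⁰), and g(n) = log₁₀(n) is O(log n).
Since O(n¹⁰) grows faster than or equal to O(log n), f(n) = o(g(n)) is false.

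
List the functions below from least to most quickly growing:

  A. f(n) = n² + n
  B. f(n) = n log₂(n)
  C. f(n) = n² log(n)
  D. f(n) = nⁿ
B < A < C < D

Comparing growth rates:
B = n log₂(n) is O(n log n)
A = n² + n is O(n²)
C = n² log(n) is O(n² log n)
D = nⁿ is O(nⁿ)

Therefore, the order from slowest to fastest is: B < A < C < D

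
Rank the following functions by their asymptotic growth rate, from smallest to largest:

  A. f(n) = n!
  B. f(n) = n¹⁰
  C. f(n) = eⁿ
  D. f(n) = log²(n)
D < B < C < A

Comparing growth rates:
D = log²(n) is O(log² n)
B = n¹⁰ is O(n¹⁰)
C = eⁿ is O(eⁿ)
A = n! is O(n!)

Therefore, the order from slowest to fastest is: D < B < C < A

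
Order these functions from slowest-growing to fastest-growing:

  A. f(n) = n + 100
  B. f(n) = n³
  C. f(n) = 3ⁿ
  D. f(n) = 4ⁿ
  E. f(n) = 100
E < A < B < C < D

Comparing growth rates:
E = 100 is O(1)
A = n + 100 is O(n)
B = n³ is O(n³)
C = 3ⁿ is O(3ⁿ)
D = 4ⁿ is O(4ⁿ)

Therefore, the order from slowest to fastest is: E < A < B < C < D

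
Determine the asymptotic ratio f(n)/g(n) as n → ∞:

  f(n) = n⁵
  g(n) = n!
0

Since n⁵ (O(n⁵)) grows slower than n! (O(n!)),
the ratio f(n)/g(n) → 0 as n → ∞.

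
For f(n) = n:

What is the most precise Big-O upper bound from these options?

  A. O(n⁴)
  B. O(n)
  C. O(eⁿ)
B

f(n) = n is O(n).
All listed options are valid Big-O bounds (upper bounds),
but O(n) is the tightest (smallest valid bound).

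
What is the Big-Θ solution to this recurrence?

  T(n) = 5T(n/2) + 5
Θ(n^log₂(5))

Master Theorem: a = 5, b = 2, f(n) = 5.
Compute the critical exponent d = log₂(5) = 2.322.
Compare f(n) = Θ(1) against n^d:
  k = 0 < d = 2.322, so f(n) = O(n^(d-ε)) — Case 1.
  The recursion cost dominates: T(n) = Θ(n^d) = Θ(n^log₂(5)).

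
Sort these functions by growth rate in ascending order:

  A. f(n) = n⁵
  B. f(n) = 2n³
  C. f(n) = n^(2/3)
C < B < A

Comparing growth rates:
C = n^(2/3) is O(n^(2/3))
B = 2n³ is O(n³)
A = n⁵ is O(n⁵)

Therefore, the order from slowest to fastest is: C < B < A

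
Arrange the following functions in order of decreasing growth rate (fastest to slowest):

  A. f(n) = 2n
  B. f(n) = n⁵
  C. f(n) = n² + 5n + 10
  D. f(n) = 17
B > C > A > D

Comparing growth rates:
B = n⁵ is O(n⁵)
C = n² + 5n + 10 is O(n²)
A = 2n is O(n)
D = 17 is O(1)

Therefore, the order from fastest to slowest is: B > C > A > D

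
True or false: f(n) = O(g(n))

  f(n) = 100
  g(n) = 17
True

f(n) = 100 and g(n) = 17 are both O(1).
Big-O permits equal growth rates (f ≤ c·g for some c), so f(n) = O(g(n)) is true.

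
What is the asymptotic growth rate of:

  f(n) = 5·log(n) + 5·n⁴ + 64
Θ(n⁴)

Order the terms by growth rate: 64 ≺ 5·log(n) ≺ 5·n⁴.
The fastest-growing term 5·n⁴ dominates as n → ∞; dropping its constant factor gives Θ(n⁴).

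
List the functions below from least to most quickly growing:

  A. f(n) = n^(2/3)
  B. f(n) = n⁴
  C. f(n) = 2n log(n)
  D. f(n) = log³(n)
D < A < C < B

Comparing growth rates:
D = log³(n) is O(log³ n)
A = n^(2/3) is O(n^(2/3))
C = 2n log(n) is O(n log n)
B = n⁴ is O(n⁴)

Therefore, the order from slowest to fastest is: D < A < C < B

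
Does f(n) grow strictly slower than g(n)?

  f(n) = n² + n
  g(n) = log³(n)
False

f(n) = n² + n is O(n²), and g(n) = log³(n) is O(log³ n).
Since O(n²) grows faster than or equal to O(log³ n), f(n) = o(g(n)) is false.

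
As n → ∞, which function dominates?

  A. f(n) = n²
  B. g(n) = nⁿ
B

f(n) = n² is O(n²), while g(n) = nⁿ is O(nⁿ).
Since O(nⁿ) grows faster than O(n²), g(n) dominates.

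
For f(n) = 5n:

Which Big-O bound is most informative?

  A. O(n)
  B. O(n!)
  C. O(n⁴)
A

f(n) = 5n is O(n).
All listed options are valid Big-O bounds (upper bounds),
but O(n) is the tightest (smallest valid bound).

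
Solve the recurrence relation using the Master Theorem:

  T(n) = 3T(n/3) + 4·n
Θ(n log n)

Master Theorem: a = 3, b = 3, f(n) = 4·n.
Compute the critical exponent d = log₃(3) = 1.
Compare f(n) = Θ(n) against n^d:
  k = 1 = d, so f(n) = Θ(n^d) — Case 2.
  Work is balanced across levels: T(n) = Θ(n^d log n) = Θ(n log n).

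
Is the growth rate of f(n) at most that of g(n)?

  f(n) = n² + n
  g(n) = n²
True

f(n) = n² + n and g(n) = n² are both O(n²).
Big-O permits equal growth rates (f ≤ c·g for some c), so f(n) = O(g(n)) is true.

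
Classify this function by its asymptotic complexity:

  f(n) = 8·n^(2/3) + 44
O(n^(2/3))

The dominant term in 8·n^(2/3) + 44 is 8·n^(2/3), which is Θ(n^(2/3)).
Lower-order terms (44) are asymptotically negligible.
Constants are absorbed, so the tightest bound is O(n^(2/3)).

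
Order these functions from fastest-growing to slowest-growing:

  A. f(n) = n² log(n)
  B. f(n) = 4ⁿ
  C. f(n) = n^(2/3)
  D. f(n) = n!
D > B > A > C

Comparing growth rates:
D = n! is O(n!)
B = 4ⁿ is O(4ⁿ)
A = n² log(n) is O(n² log n)
C = n^(2/3) is O(n^(2/3))

Therefore, the order from fastest to slowest is: D > B > A > C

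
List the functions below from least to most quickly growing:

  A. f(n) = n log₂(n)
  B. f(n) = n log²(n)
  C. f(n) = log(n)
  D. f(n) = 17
D < C < A < B

Comparing growth rates:
D = 17 is O(1)
C = log(n) is O(log n)
A = n log₂(n) is O(n log n)
B = n log²(n) is O(n log² n)

Therefore, the order from slowest to fastest is: D < C < A < B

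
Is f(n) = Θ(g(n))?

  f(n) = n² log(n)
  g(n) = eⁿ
False

f(n) = n² log(n) is O(n² log n), and g(n) = eⁿ is O(eⁿ).
Since they have different growth rates, f(n) = Θ(g(n)) is false.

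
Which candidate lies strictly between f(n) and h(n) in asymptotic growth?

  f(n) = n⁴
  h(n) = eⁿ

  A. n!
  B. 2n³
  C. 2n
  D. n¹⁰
D

We need g(n) with n⁴ = o(g(n)) and g(n) = o(eⁿ), i.e. O(n⁴) ≺ g ≺ O(eⁿ).
Check each option:
  A. n! — O(n!) does not grow strictly slower than h(n)
  B. 2n³ — O(n³) does not grow strictly faster than f(n)
  C. 2n — O(n) does not grow strictly faster than f(n)
  D. n¹⁰ — O(n¹⁰) is strictly between O(n⁴) and O(eⁿ) ✓

Only option D (n¹⁰) lies strictly between.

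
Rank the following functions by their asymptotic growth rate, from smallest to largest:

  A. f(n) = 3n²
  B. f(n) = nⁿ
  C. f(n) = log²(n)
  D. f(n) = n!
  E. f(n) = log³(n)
C < E < A < D < B

Comparing growth rates:
C = log²(n) is O(log² n)
E = log³(n) is O(log³ n)
A = 3n² is O(n²)
D = n! is O(n!)
B = nⁿ is O(nⁿ)

Therefore, the order from slowest to fastest is: C < E < A < D < B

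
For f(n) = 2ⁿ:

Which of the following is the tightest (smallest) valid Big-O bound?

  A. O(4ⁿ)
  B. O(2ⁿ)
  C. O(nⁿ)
B

f(n) = 2ⁿ is O(2ⁿ).
All listed options are valid Big-O bounds (upper bounds),
but O(2ⁿ) is the tightest (smallest valid bound).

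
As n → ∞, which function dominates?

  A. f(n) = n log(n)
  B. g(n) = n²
B

f(n) = n log(n) is O(n log n), while g(n) = n² is O(n²).
Since O(n²) grows faster than O(n log n), g(n) dominates.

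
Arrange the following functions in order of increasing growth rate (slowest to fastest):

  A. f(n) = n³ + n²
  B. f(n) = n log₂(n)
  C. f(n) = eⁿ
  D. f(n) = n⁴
B < A < D < C

Comparing growth rates:
B = n log₂(n) is O(n log n)
A = n³ + n² is O(n³)
D = n⁴ is O(n⁴)
C = eⁿ is O(eⁿ)

Therefore, the order from slowest to fastest is: B < A < D < C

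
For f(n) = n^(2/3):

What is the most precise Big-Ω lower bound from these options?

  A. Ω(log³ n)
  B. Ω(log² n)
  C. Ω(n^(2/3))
C

f(n) = n^(2/3) is Ω(n^(2/3)).
All listed options are valid Big-Ω bounds (lower bounds),
but Ω(n^(2/3)) is the tightest (largest valid bound).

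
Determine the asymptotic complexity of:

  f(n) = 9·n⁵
O(n⁵)

The dominant term in 9·n⁵ is 9·n⁵, which is Θ(n⁵).
Constants are absorbed, so the tightest bound is O(n⁵).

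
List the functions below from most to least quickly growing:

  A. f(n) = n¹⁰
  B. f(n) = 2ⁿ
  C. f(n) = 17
B > A > C

Comparing growth rates:
B = 2ⁿ is O(2ⁿ)
A = n¹⁰ is O(n¹⁰)
C = 17 is O(1)

Therefore, the order from fastest to slowest is: B > A > C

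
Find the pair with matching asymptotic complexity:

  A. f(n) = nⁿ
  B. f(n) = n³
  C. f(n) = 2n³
B and C

Examining each function:
  A. nⁿ is O(nⁿ)
  B. n³ is O(n³)
  C. 2n³ is O(n³)

Functions B and C both have the same complexity class.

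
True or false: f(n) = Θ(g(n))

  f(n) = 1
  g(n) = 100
True

f(n) = 1 and g(n) = 100 are both O(1).
Since they have the same asymptotic growth rate, f(n) = Θ(g(n)) is true.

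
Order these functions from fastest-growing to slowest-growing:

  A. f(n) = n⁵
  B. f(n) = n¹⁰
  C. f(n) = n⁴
B > A > C

Comparing growth rates:
B = n¹⁰ is O(n¹⁰)
A = n⁵ is O(n⁵)
C = n⁴ is O(n⁴)

Therefore, the order from fastest to slowest is: B > A > C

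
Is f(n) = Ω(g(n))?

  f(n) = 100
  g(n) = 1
True

f(n) = 100 and g(n) = 1 are both O(1).
Big-Ω permits equal growth rates (f ≥ c·g for some c > 0), so f(n) = Ω(g(n)) is true.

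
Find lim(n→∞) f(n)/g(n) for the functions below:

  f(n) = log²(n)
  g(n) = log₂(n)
∞

Since log²(n) (O(log² n)) grows faster than log₂(n) (O(log n)),
the ratio f(n)/g(n) → ∞ as n → ∞.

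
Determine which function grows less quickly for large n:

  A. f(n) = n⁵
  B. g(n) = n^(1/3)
B

f(n) = n⁵ is O(n⁵), while g(n) = n^(1/3) is O(n^(1/3)).
Since O(n^(1/3)) grows slower than O(n⁵), g(n) is dominated.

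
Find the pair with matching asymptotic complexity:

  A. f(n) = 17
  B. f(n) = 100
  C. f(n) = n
A and B

Examining each function:
  A. 17 is O(1)
  B. 100 is O(1)
  C. n is O(n)

Functions A and B both have the same complexity class.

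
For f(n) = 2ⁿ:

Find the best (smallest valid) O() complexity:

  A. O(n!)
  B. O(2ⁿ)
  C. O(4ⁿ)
B

f(n) = 2ⁿ is O(2ⁿ).
All listed options are valid Big-O bounds (upper bounds),
but O(2ⁿ) is the tightest (smallest valid bound).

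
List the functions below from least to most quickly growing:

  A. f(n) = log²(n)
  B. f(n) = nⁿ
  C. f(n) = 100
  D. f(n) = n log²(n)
C < A < D < B

Comparing growth rates:
C = 100 is O(1)
A = log²(n) is O(log² n)
D = n log²(n) is O(n log² n)
B = nⁿ is O(nⁿ)

Therefore, the order from slowest to fastest is: C < A < D < B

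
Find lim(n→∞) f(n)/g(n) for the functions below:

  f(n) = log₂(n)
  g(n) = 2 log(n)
1/(2*log(2))

Since log₂(n) and 2 log(n) have the same growth rate (O(log n)),
the ratio converges to a constant: 1/(2*log(2)).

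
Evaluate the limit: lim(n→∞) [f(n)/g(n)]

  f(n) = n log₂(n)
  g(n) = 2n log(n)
1/(2*log(2))

Since n log₂(n) and 2n log(n) have the same growth rate (O(n log n)),
the ratio converges to a constant: 1/(2*log(2)).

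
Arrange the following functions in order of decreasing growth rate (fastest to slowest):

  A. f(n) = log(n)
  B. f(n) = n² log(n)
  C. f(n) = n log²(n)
B > C > A

Comparing growth rates:
B = n² log(n) is O(n² log n)
C = n log²(n) is O(n log² n)
A = log(n) is O(log n)

Therefore, the order from fastest to slowest is: B > C > A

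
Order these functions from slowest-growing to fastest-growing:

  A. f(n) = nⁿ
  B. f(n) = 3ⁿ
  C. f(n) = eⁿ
C < B < A

Comparing growth rates:
C = eⁿ is O(eⁿ)
B = 3ⁿ is O(3ⁿ)
A = nⁿ is O(nⁿ)

Therefore, the order from slowest to fastest is: C < B < A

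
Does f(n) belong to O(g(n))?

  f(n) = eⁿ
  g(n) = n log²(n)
False

f(n) = eⁿ is O(eⁿ), and g(n) = n log²(n) is O(n log² n).
Since O(eⁿ) grows faster than O(n log² n), f(n) = O(g(n)) is false.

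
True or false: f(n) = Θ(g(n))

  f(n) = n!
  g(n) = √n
False

f(n) = n! is O(n!), and g(n) = √n is O(√n).
Since they have different growth rates, f(n) = Θ(g(n)) is false.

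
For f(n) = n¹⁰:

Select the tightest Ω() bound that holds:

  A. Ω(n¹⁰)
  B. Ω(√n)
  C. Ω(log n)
A

f(n) = n¹⁰ is Ω(n¹⁰).
All listed options are valid Big-Ω bounds (lower bounds),
but Ω(n¹⁰) is the tightest (largest valid bound).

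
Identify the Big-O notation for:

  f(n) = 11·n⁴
O(n⁴)

The dominant term in 11·n⁴ is 11·n⁴, which is Θ(n⁴).
Constants are absorbed, so the tightest bound is O(n⁴).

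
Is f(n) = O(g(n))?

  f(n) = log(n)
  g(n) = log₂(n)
True

f(n) = log(n) and g(n) = log₂(n) are both O(log n).
Big-O permits equal growth rates (f ≤ c·g for some c), so f(n) = O(g(n)) is true.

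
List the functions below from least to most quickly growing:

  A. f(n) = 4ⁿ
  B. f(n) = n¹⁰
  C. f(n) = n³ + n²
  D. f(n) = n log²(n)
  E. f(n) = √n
E < D < C < B < A

Comparing growth rates:
E = √n is O(√n)
D = n log²(n) is O(n log² n)
C = n³ + n² is O(n³)
B = n¹⁰ is O(n¹⁰)
A = 4ⁿ is O(4ⁿ)

Therefore, the order from slowest to fastest is: E < D < C < B < A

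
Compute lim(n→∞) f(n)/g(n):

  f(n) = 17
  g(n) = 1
17

Since 17 and 1 have the same growth rate (O(1)),
the ratio converges to a constant: 17.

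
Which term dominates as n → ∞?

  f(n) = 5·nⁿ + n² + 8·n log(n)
5·nⁿ

Looking at each term:
  - 5·nⁿ is O(nⁿ)
  - n² is O(n²)
  - 8·n log(n) is O(n log n)

The term 5·nⁿ (O(nⁿ)) grows fastest and dominates all others.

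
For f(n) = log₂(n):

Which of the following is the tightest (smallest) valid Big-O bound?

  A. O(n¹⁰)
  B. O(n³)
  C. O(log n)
C

f(n) = log₂(n) is O(log n).
All listed options are valid Big-O bounds (upper bounds),
but O(log n) is the tightest (smallest valid bound).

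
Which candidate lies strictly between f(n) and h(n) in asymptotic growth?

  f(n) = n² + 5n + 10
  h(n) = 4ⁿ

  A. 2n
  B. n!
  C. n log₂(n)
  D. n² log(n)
D

We need g(n) with n² + 5n + 10 = o(g(n)) and g(n) = o(4ⁿ), i.e. O(n²) ≺ g ≺ O(4ⁿ).
Check each option:
  A. 2n — O(n) does not grow strictly faster than f(n)
  B. n! — O(n!) does not grow strictly slower than h(n)
  C. n log₂(n) — O(n log n) does not grow strictly faster than f(n)
  D. n² log(n) — O(n² log n) is strictly between O(n²) and O(4ⁿ) ✓

Only option D (n² log(n)) lies strictly between.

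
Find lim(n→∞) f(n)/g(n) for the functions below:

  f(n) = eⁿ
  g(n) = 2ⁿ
∞

Since eⁿ (O(eⁿ)) grows faster than 2ⁿ (O(2ⁿ)),
the ratio f(n)/g(n) → ∞ as n → ∞.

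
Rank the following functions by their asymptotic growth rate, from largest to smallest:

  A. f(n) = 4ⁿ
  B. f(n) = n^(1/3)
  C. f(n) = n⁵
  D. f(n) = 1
A > C > B > D

Comparing growth rates:
A = 4ⁿ is O(4ⁿ)
C = n⁵ is O(n⁵)
B = n^(1/3) is O(n^(1/3))
D = 1 is O(1)

Therefore, the order from fastest to slowest is: A > C > B > D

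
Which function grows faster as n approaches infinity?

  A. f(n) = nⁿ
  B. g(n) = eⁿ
A

f(n) = nⁿ is O(nⁿ), while g(n) = eⁿ is O(eⁿ).
Since O(nⁿ) grows faster than O(eⁿ), f(n) dominates.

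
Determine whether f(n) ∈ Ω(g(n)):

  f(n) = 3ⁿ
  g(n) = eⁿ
True

f(n) = 3ⁿ is O(3ⁿ), and g(n) = eⁿ is O(eⁿ).
Since O(3ⁿ) grows at least as fast as O(eⁿ), f(n) = Ω(g(n)) is true.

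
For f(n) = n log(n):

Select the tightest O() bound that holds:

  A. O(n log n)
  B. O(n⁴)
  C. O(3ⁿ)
A

f(n) = n log(n) is O(n log n).
All listed options are valid Big-O bounds (upper bounds),
but O(n log n) is the tightest (smallest valid bound).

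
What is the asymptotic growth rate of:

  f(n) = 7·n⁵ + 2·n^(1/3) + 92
Θ(n⁵)

Order the terms by growth rate: 92 ≺ 2·n^(1/3) ≺ 7·n⁵.
The fastest-growing term 7·n⁵ dominates as n → ∞; dropping its constant factor gives Θ(n⁵).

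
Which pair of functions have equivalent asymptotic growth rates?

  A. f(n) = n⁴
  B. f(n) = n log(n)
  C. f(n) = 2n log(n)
B and C

Examining each function:
  A. n⁴ is O(n⁴)
  B. n log(n) is O(n log n)
  C. 2n log(n) is O(n log n)

Functions B and C both have the same complexity class.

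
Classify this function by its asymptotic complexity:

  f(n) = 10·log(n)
O(log n)

The dominant term in 10·log(n) is 10·log(n), which is Θ(log n).
Constants are absorbed, so the tightest bound is O(log n).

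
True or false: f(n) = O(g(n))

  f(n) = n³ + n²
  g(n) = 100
False

f(n) = n³ + n² is O(n³), and g(n) = 100 is O(1).
Since O(n³) grows faster than O(1), f(n) = O(g(n)) is false.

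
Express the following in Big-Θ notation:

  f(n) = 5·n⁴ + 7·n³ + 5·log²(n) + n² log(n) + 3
Θ(n⁴)

Order the terms by growth rate: 3 ≺ 5·log²(n) ≺ n² log(n) ≺ 7·n³ ≺ 5·n⁴.
The fastest-growing term 5·n⁴ dominates as n → ∞; dropping its constant factor gives Θ(n⁴).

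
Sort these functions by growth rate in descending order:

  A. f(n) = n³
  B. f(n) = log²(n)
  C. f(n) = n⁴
C > A > B

Comparing growth rates:
C = n⁴ is O(n⁴)
A = n³ is O(n³)
B = log²(n) is O(log² n)

Therefore, the order from fastest to slowest is: C > A > B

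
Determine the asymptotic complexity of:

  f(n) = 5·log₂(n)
O(log n)

The dominant term in 5·log₂(n) is 5·log₂(n), which is Θ(log n).
Constants are absorbed, so the tightest bound is O(log n).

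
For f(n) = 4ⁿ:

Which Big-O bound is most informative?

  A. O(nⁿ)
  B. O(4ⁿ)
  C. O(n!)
B

f(n) = 4ⁿ is O(4ⁿ).
All listed options are valid Big-O bounds (upper bounds),
but O(4ⁿ) is the tightest (smallest valid bound).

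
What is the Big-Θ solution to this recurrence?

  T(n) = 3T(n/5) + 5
Θ(n^log₅(3))

Master Theorem: a = 3, b = 5, f(n) = 5.
Compute the critical exponent d = log₅(3) = 0.683.
Compare f(n) = Θ(1) against n^d:
  k = 0 < d = 0.683, so f(n) = O(n^(d-ε)) — Case 1.
  The recursion cost dominates: T(n) = Θ(n^d) = Θ(n^log₅(3)).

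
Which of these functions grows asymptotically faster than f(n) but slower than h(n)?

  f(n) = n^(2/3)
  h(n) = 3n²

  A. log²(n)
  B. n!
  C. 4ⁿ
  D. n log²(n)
D

We need g(n) with n^(2/3) = o(g(n)) and g(n) = o(3n²), i.e. O(n^(2/3)) ≺ g ≺ O(n²).
Check each option:
  A. log²(n) — O(log² n) does not grow strictly faster than f(n)
  B. n! — O(n!) does not grow strictly slower than h(n)
  C. 4ⁿ — O(4ⁿ) does not grow strictly slower than h(n)
  D. n log²(n) — O(n log² n) is strictly between O(n^(2/3)) and O(n²) ✓

Only option D (n log²(n)) lies strictly between.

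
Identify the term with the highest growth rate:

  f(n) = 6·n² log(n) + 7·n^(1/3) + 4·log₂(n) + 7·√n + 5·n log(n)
6·n² log(n)

Looking at each term:
  - 6·n² log(n) is O(n² log n)
  - 7·n^(1/3) is O(n^(1/3))
  - 4·log₂(n) is O(log n)
  - 7·√n is O(√n)
  - 5·n log(n) is O(n log n)

The term 6·n² log(n) (O(n² log n)) grows fastest and dominates all others.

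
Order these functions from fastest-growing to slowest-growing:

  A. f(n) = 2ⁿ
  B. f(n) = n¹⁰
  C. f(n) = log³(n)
A > B > C

Comparing growth rates:
A = 2ⁿ is O(2ⁿ)
B = n¹⁰ is O(n¹⁰)
C = log³(n) is O(log³ n)

Therefore, the order from fastest to slowest is: A > B > C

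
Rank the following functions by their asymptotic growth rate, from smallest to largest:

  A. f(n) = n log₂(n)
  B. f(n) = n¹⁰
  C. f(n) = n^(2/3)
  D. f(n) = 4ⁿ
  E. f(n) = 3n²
C < A < E < B < D

Comparing growth rates:
C = n^(2/3) is O(n^(2/3))
A = n log₂(n) is O(n log n)
E = 3n² is O(n²)
B = n¹⁰ is O(n¹⁰)
D = 4ⁿ is O(4ⁿ)

Therefore, the order from slowest to fastest is: C < A < E < B < D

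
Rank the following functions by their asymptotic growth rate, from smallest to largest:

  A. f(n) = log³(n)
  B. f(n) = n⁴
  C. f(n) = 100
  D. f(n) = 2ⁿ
C < A < B < D

Comparing growth rates:
C = 100 is O(1)
A = log³(n) is O(log³ n)
B = n⁴ is O(n⁴)
D = 2ⁿ is O(2ⁿ)

Therefore, the order from slowest to fastest is: C < A < B < D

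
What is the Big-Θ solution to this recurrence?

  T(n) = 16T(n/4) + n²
Θ(n² log n)

Master Theorem: a = 16, b = 4, f(n) = n².
Compute the critical exponent d = log₄(16) = 2.
Compare f(n) = Θ(n²) against n^d:
  k = 2 = d, so f(n) = Θ(n^d) — Case 2.
  Work is balanced across levels: T(n) = Θ(n^d log n) = Θ(n² log n).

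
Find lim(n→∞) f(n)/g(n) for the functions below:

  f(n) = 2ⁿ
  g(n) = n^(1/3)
∞

Since 2ⁿ (O(2ⁿ)) grows faster than n^(1/3) (O(n^(1/3))),
the ratio f(n)/g(n) → ∞ as n → ∞.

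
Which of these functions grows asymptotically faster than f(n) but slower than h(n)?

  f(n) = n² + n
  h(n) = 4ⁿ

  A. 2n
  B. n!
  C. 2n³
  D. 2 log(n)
C

We need g(n) with n² + n = o(g(n)) and g(n) = o(4ⁿ), i.e. O(n²) ≺ g ≺ O(4ⁿ).
Check each option:
  A. 2n — O(n) does not grow strictly faster than f(n)
  B. n! — O(n!) does not grow strictly slower than h(n)
  C. 2n³ — O(n³) is strictly between O(n²) and O(4ⁿ) ✓
  D. 2 log(n) — O(log n) does not grow strictly faster than f(n)

Only option C (2n³) lies strictly between.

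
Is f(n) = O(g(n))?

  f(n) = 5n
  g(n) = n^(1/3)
False

f(n) = 5n is O(n), and g(n) = n^(1/3) is O(n^(1/3)).
Since O(n) grows faster than O(n^(1/3)), f(n) = O(g(n)) is false.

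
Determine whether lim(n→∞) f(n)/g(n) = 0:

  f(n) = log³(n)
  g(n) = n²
True

f(n) = log³(n) is O(log³ n), and g(n) = n² is O(n²).
Since O(log³ n) grows strictly slower than O(n²), f(n) = o(g(n)) is true.
This means lim(n→∞) f(n)/g(n) = 0.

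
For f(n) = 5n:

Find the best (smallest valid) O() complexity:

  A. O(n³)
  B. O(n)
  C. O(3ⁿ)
B

f(n) = 5n is O(n).
All listed options are valid Big-O bounds (upper bounds),
but O(n) is the tightest (smallest valid bound).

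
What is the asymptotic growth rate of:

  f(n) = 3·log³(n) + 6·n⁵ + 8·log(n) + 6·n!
Θ(n!)

Order the terms by growth rate: 8·log(n) ≺ 3·log³(n) ≺ 6·n⁵ ≺ 6·n!.
The fastest-growing term 6·n! dominates as n → ∞; dropping its constant factor gives Θ(n!).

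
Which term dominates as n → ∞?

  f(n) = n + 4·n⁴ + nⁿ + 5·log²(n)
nⁿ

Looking at each term:
  - n is O(n)
  - 4·n⁴ is O(n⁴)
  - nⁿ is O(nⁿ)
  - 5·log²(n) is O(log² n)

The term nⁿ (O(nⁿ)) grows fastest and dominates all others.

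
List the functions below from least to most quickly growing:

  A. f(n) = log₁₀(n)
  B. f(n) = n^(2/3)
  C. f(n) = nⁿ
A < B < C

Comparing growth rates:
A = log₁₀(n) is O(log n)
B = n^(2/3) is O(n^(2/3))
C = nⁿ is O(nⁿ)

Therefore, the order from slowest to fastest is: A < B < C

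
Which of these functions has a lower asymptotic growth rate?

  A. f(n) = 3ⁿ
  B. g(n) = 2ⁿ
B

f(n) = 3ⁿ is O(3ⁿ), while g(n) = 2ⁿ is O(2ⁿ).
Since O(2ⁿ) grows slower than O(3ⁿ), g(n) is dominated.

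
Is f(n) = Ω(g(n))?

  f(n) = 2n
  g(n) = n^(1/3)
True

f(n) = 2n is O(n), and g(n) = n^(1/3) is O(n^(1/3)).
Since O(n) grows at least as fast as O(n^(1/3)), f(n) = Ω(g(n)) is true.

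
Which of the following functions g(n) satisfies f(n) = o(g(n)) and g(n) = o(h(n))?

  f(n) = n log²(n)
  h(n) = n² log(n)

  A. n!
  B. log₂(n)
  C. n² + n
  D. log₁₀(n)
C

We need g(n) with n log²(n) = o(g(n)) and g(n) = o(n² log(n)), i.e. O(n log² n) ≺ g ≺ O(n² log n).
Check each option:
  A. n! — O(n!) does not grow strictly slower than h(n)
  B. log₂(n) — O(log n) does not grow strictly faster than f(n)
  C. n² + n — O(n²) is strictly between O(n log² n) and O(n² log n) ✓
  D. log₁₀(n) — O(log n) does not grow strictly faster than f(n)

Only option C (n² + n) lies strictly between.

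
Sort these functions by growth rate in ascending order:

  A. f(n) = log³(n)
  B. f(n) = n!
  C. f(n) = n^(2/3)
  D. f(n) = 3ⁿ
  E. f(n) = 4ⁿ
A < C < D < E < B

Comparing growth rates:
A = log³(n) is O(log³ n)
C = n^(2/3) is O(n^(2/3))
D = 3ⁿ is O(3ⁿ)
E = 4ⁿ is O(4ⁿ)
B = n! is O(n!)

Therefore, the order from slowest to fastest is: A < C < D < E < B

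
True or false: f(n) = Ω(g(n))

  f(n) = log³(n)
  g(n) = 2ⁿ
False

f(n) = log³(n) is O(log³ n), and g(n) = 2ⁿ is O(2ⁿ).
Since O(log³ n) grows slower than O(2ⁿ), f(n) = Ω(g(n)) is false.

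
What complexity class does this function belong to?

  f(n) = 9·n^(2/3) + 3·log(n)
O(n^(2/3))

The dominant term in 9·n^(2/3) + 3·log(n) is 9·n^(2/3), which is Θ(n^(2/3)).
Lower-order terms (3·log(n)) are asymptotically negligible.
Constants are absorbed, so the tightest bound is O(n^(2/3)).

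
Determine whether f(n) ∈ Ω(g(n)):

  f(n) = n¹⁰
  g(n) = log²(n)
True

f(n) = n¹⁰ is O(n¹⁰), and g(n) = log²(n) is O(log² n).
Since O(n¹⁰) grows at least as fast as O(log² n), f(n) = Ω(g(n)) is true.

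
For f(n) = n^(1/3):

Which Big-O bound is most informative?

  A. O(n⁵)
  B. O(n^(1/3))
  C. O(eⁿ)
B

f(n) = n^(1/3) is O(n^(1/3)).
All listed options are valid Big-O bounds (upper bounds),
but O(n^(1/3)) is the tightest (smallest valid bound).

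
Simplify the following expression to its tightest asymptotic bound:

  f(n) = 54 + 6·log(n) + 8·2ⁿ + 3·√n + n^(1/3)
Θ(2ⁿ)

Order the terms by growth rate: 54 ≺ 6·log(n) ≺ n^(1/3) ≺ 3·√n ≺ 8·2ⁿ.
The fastest-growing term 8·2ⁿ dominates as n → ∞; dropping its constant factor gives Θ(2ⁿ).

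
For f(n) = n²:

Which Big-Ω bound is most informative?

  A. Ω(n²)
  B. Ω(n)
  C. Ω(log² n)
A

f(n) = n² is Ω(n²).
All listed options are valid Big-Ω bounds (lower bounds),
but Ω(n²) is the tightest (largest valid bound).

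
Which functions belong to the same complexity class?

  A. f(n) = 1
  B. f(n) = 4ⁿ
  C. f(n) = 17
A and C

Examining each function:
  A. 1 is O(1)
  B. 4ⁿ is O(4ⁿ)
  C. 17 is O(1)

Functions A and C both have the same complexity class.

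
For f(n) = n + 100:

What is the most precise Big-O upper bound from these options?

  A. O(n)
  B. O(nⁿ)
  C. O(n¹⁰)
A

f(n) = n + 100 is O(n).
All listed options are valid Big-O bounds (upper bounds),
but O(n) is the tightest (smallest valid bound).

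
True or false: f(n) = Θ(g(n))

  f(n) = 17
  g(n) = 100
True

f(n) = 17 and g(n) = 100 are both O(1).
Since they have the same asymptotic growth rate, f(n) = Θ(g(n)) is true.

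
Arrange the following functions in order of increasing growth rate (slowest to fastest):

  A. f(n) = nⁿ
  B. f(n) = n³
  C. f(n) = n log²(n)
C < B < A

Comparing growth rates:
C = n log²(n) is O(n log² n)
B = n³ is O(n³)
A = nⁿ is O(nⁿ)

Therefore, the order from slowest to fastest is: C < B < A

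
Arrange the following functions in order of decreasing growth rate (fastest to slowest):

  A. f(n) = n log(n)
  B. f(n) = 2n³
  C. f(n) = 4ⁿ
C > B > A

Comparing growth rates:
C = 4ⁿ is O(4ⁿ)
B = 2n³ is O(n³)
A = n log(n) is O(n log n)

Therefore, the order from fastest to slowest is: C > B > A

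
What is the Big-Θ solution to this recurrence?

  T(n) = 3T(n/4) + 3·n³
Θ(n³)

Master Theorem: a = 3, b = 4, f(n) = 3·n³.
Compute the critical exponent d = log₄(3) = 0.792.
Compare f(n) = Θ(n³) against n^d:
  k = 3 > d = 0.792, so f(n) = Ω(n^(d+ε)) — Case 3.
  Regularity: a·(n/b)^3/n^3 = a/b^3 = 3/64 < 1 ✓.
  The top-level work dominates: T(n) = Θ(f(n)) = Θ(n³).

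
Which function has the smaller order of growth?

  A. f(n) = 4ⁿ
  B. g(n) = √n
B

f(n) = 4ⁿ is O(4ⁿ), while g(n) = √n is O(√n).
Since O(√n) grows slower than O(4ⁿ), g(n) is dominated.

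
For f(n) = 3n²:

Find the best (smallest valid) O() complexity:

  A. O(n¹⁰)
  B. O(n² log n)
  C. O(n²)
C

f(n) = 3n² is O(n²).
All listed options are valid Big-O bounds (upper bounds),
but O(n²) is the tightest (smallest valid bound).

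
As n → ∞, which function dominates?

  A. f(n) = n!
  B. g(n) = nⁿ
B

f(n) = n! is O(n!), while g(n) = nⁿ is O(nⁿ).
Since O(nⁿ) grows faster than O(n!), g(n) dominates.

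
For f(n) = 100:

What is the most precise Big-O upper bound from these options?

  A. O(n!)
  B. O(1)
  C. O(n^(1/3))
B

f(n) = 100 is O(1).
All listed options are valid Big-O bounds (upper bounds),
but O(1) is the tightest (smallest valid bound).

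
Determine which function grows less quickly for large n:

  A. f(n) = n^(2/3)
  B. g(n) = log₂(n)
B

f(n) = n^(2/3) is O(n^(2/3)), while g(n) = log₂(n) is O(log n).
Since O(log n) grows slower than O(n^(2/3)), g(n) is dominated.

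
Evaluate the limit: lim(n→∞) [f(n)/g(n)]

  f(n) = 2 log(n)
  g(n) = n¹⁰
0

Since 2 log(n) (O(log n)) grows slower than n¹⁰ (O(n¹⁰)),
the ratio f(n)/g(n) → 0 as n → ∞.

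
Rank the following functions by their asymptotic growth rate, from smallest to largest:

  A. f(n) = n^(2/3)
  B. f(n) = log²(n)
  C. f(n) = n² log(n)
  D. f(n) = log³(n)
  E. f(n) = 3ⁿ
B < D < A < C < E

Comparing growth rates:
B = log²(n) is O(log² n)
D = log³(n) is O(log³ n)
A = n^(2/3) is O(n^(2/3))
C = n² log(n) is O(n² log n)
E = 3ⁿ is O(3ⁿ)

Therefore, the order from slowest to fastest is: B < D < A < C < E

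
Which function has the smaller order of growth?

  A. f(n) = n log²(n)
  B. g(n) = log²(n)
B

f(n) = n log²(n) is O(n log² n), while g(n) = log²(n) is O(log² n).
Since O(log² n) grows slower than O(n log² n), g(n) is dominated.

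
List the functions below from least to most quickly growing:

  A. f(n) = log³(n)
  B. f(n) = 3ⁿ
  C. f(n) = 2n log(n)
A < C < B

Comparing growth rates:
A = log³(n) is O(log³ n)
C = 2n log(n) is O(n log n)
B = 3ⁿ is O(3ⁿ)

Therefore, the order from slowest to fastest is: A < C < B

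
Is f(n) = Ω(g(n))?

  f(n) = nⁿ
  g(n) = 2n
True

f(n) = nⁿ is O(nⁿ), and g(n) = 2n is O(n).
Since O(nⁿ) grows at least as fast as O(n), f(n) = Ω(g(n)) is true.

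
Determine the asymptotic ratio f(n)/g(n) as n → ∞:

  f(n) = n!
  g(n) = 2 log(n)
∞

Since n! (O(n!)) grows faster than 2 log(n) (O(log n)),
the ratio f(n)/g(n) → ∞ as n → ∞.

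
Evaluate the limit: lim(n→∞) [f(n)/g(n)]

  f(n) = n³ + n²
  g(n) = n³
1

Since n³ + n² and n³ have the same growth rate (O(n³)),
the ratio converges to a constant: 1.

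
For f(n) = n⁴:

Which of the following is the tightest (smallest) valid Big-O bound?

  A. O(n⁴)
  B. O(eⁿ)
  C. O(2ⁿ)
A

f(n) = n⁴ is O(n⁴).
All listed options are valid Big-O bounds (upper bounds),
but O(n⁴) is the tightest (smallest valid bound).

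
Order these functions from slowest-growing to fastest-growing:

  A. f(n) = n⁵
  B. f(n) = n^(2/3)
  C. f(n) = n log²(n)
B < C < A

Comparing growth rates:
B = n^(2/3) is O(n^(2/3))
C = n log²(n) is O(n log² n)
A = n⁵ is O(n⁵)

Therefore, the order from slowest to fastest is: B < C < A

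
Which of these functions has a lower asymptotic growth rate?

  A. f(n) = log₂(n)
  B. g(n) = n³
A

f(n) = log₂(n) is O(log n), while g(n) = n³ is O(n³).
Since O(log n) grows slower than O(n³), f(n) is dominated.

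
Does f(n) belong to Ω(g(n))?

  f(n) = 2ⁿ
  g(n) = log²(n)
True

f(n) = 2ⁿ is O(2ⁿ), and g(n) = log²(n) is O(log² n).
Since O(2ⁿ) grows at least as fast as O(log² n), f(n) = Ω(g(n)) is true.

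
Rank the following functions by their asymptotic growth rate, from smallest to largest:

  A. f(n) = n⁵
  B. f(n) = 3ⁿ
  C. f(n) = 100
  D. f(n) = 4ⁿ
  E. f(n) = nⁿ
C < A < B < D < E

Comparing growth rates:
C = 100 is O(1)
A = n⁵ is O(n⁵)
B = 3ⁿ is O(3ⁿ)
D = 4ⁿ is O(4ⁿ)
E = nⁿ is O(nⁿ)

Therefore, the order from slowest to fastest is: C < A < B < D < E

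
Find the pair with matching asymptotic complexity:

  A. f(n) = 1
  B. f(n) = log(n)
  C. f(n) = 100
A and C

Examining each function:
  A. 1 is O(1)
  B. log(n) is O(log n)
  C. 100 is O(1)

Functions A and C both have the same complexity class.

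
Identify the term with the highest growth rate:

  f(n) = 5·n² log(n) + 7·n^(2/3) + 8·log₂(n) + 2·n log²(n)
5·n² log(n)

Looking at each term:
  - 5·n² log(n) is O(n² log n)
  - 7·n^(2/3) is O(n^(2/3))
  - 8·log₂(n) is O(log n)
  - 2·n log²(n) is O(n log² n)

The term 5·n² log(n) (O(n² log n)) grows fastest and dominates all others.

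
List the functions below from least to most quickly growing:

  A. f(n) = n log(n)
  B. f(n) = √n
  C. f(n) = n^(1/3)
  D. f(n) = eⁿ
C < B < A < D

Comparing growth rates:
C = n^(1/3) is O(n^(1/3))
B = √n is O(√n)
A = n log(n) is O(n log n)
D = eⁿ is O(eⁿ)

Therefore, the order from slowest to fastest is: C < B < A < D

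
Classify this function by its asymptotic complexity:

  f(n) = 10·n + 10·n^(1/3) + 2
O(n)

The dominant term in 10·n + 10·n^(1/3) + 2 is 10·n, which is Θ(n).
Lower-order terms (10·n^(1/3), 2) are asymptotically negligible.
Constants are absorbed, so the tightest bound is O(n).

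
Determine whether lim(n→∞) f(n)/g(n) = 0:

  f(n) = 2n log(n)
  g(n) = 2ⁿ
True

f(n) = 2n log(n) is O(n log n), and g(n) = 2ⁿ is O(2ⁿ).
Since O(n log n) grows strictly slower than O(2ⁿ), f(n) = o(g(n)) is true.
This means lim(n→∞) f(n)/g(n) = 0.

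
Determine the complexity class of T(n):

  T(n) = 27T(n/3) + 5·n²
Θ(n³)

Master Theorem: a = 27, b = 3, f(n) = 5·n².
Compute the critical exponent d = log₃(27) = 3.
Compare f(n) = Θ(n²) against n^d:
  k = 2 < d = 3, so f(n) = O(n^(d-ε)) — Case 1.
  The recursion cost dominates: T(n) = Θ(n^d) = Θ(n³).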